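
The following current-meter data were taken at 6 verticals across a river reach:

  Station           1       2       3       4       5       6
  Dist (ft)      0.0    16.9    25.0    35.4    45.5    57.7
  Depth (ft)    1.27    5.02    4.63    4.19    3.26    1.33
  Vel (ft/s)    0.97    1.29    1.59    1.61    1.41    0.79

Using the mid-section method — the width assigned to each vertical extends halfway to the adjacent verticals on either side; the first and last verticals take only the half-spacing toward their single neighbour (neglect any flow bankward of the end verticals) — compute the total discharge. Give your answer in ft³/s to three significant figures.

286 ft³/s

w_1 = (16.9 − 0.0)/2 = 8.45 ft; q_1 = 0.97 × 1.27 × 8.45 = 10.41 ft³/s
w_2 = (25.0 − 0.0)/2 = 12.5 ft; q_2 = 1.29 × 5.02 × 12.5 = 80.95 ft³/s
w_3 = (35.4 − 16.9)/2 = 9.25 ft; q_3 = 1.59 × 4.63 × 9.25 = 68.10 ft³/s
w_4 = (45.5 − 25.0)/2 = 10.25 ft; q_4 = 1.61 × 4.19 × 10.25 = 69.15 ft³/s
w_5 = (57.7 − 35.4)/2 = 11.15 ft; q_5 = 1.41 × 3.26 × 11.15 = 51.25 ft³/s
w_6 = (57.7 − 45.5)/2 = 6.1 ft; q_6 = 0.79 × 1.33 × 6.1 = 6.409 ft³/s
Q = Σ qᵢ = 286.3 ft³/s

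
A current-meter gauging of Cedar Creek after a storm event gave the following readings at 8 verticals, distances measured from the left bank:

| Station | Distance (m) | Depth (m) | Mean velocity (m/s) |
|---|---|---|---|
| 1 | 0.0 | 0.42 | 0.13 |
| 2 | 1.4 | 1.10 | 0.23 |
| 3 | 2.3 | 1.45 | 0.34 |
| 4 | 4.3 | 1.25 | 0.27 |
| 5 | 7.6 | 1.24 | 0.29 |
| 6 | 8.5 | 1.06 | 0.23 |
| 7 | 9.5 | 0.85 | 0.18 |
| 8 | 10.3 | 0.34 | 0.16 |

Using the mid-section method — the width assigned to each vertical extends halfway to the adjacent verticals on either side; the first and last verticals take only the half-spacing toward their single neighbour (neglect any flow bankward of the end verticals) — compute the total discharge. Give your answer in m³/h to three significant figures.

11100 m³/h

w_1 = (1.4 − 0.0)/2 = 0.7 m; q_1 = 0.13 × 0.42 × 0.7 = 0.03822 m³/s
w_2 = (2.3 − 0.0)/2 = 1.15 m; q_2 = 0.23 × 1.10 × 1.15 = 0.2910 m³/s
w_3 = (4.3 − 1.4)/2 = 1.45 m; q_3 = 0.34 × 1.45 × 1.45 = 0.7149 m³/s
w_4 = (7.6 − 2.3)/2 = 2.65 m; q_4 = 0.27 × 1.25 × 2.65 = 0.8944 m³/s
w_5 = (8.5 − 4.3)/2 = 2.1 m; q_5 = 0.29 × 1.24 × 2.1 = 0.7552 m³/s
w_6 = (9.5 − 7.6)/2 = 0.95 m; q_6 = 0.23 × 1.06 × 0.95 = 0.2316 m³/s
w_7 = (10.3 − 8.5)/2 = 0.9 m; q_7 = 0.18 × 0.85 × 0.9 = 0.1377 m³/s
w_8 = (10.3 − 9.5)/2 = 0.4 m; q_8 = 0.16 × 0.34 × 0.4 = 0.02176 m³/s
Q = Σ qᵢ = 3.085 m³/s
= 3.085 × 3600 = 11100 m³/h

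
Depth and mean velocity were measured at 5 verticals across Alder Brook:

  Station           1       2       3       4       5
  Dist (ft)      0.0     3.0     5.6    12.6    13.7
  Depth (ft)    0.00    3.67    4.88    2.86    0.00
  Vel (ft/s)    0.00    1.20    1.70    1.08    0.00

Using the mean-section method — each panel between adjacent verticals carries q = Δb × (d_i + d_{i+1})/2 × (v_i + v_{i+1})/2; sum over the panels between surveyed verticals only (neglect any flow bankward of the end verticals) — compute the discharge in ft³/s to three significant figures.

57.9 ft³/s

Panel 1-2: Δb = 3 ft, d̄ = (0.00+3.67)/2 = 1.835, v̄ = (0.00+1.20)/2 = 0.6 → q = 3×1.835×0.6 = 3.303 ft³/s
Panel 2-3: Δb = 2.6 ft, d̄ = (3.67+4.88)/2 = 4.275, v̄ = (1.20+1.70)/2 = 1.45 → q = 2.6×4.275×1.45 = 16.12 ft³/s
Panel 3-4: Δb = 7 ft, d̄ = (4.88+2.86)/2 = 3.87, v̄ = (1.70+1.08)/2 = 1.39 → q = 7×3.87×1.39 = 37.66 ft³/s
Panel 4-5: Δb = 1.1 ft, d̄ = (2.86+0.00)/2 = 1.43, v̄ = (1.08+0.00)/2 = 0.54 → q = 1.1×1.43×0.54 = 0.8494 ft³/s
Q = Σ q = 57.92 ft³/s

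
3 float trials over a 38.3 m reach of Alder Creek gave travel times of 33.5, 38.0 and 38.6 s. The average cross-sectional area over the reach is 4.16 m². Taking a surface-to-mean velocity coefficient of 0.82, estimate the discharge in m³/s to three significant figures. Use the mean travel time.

t̄ = (33.5 + 38.0 + 38.6) / 3 = 36.7 s
v_surface = L / t̄ = 38.3 / 36.7 = 1.044 m/s
v_mean = 0.82 × 1.044 = 0.8557 m/s
Q = A × v_mean = 4.16 × 0.8557 = 3.560 m³/s

3.56 m³/s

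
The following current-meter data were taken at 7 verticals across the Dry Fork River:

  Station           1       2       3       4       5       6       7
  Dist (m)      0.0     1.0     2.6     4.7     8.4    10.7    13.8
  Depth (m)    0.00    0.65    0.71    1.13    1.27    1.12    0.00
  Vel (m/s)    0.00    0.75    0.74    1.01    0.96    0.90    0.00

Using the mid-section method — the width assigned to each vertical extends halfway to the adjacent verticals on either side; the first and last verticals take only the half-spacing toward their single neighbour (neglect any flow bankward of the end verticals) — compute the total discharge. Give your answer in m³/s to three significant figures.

11.3 m³/s

w_2 = (2.6 − 0.0)/2 = 1.3 m; q_2 = 0.75 × 0.65 × 1.3 = 0.6338 m³/s
w_3 = (4.7 − 1.0)/2 = 1.85 m; q_3 = 0.74 × 0.71 × 1.85 = 0.9720 m³/s
w_4 = (8.4 − 2.6)/2 = 2.9 m; q_4 = 1.01 × 1.13 × 2.9 = 3.310 m³/s
w_5 = (10.7 − 4.7)/2 = 3 m; q_5 = 0.96 × 1.27 × 3 = 3.658 m³/s
w_6 = (13.8 − 8.4)/2 = 2.7 m; q_6 = 0.90 × 1.12 × 2.7 = 2.722 m³/s
Stations 1, 7 contribute zero (depth or velocity is 0).
Q = Σ qᵢ = 11.29 m³/s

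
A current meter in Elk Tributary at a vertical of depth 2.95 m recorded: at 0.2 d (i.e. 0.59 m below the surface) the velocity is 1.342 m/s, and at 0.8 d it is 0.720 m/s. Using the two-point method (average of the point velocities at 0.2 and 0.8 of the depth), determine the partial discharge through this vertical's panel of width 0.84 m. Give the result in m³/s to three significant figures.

v̄ = (1.342 + 0.720) / 2 = 1.031 m/s
q = v̄ × d × w = 1.031 × 2.95 × 0.84 = 2.555 m³/s

2.55 m³/s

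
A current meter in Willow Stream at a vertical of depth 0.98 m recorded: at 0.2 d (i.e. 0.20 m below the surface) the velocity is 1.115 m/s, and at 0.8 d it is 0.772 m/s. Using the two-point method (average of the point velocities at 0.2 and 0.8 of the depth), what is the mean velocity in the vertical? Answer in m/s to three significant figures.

0.944 m/s

v̄ = (1.115 + 0.772) / 2 = 0.9435 m/s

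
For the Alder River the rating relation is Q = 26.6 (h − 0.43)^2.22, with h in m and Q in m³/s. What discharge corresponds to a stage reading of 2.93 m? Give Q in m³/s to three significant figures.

Q = 26.6 × (2.93 − 0.43)^2.22 = 26.6 × 2.5^2.22 = 203.4 m³/s

203 m³/s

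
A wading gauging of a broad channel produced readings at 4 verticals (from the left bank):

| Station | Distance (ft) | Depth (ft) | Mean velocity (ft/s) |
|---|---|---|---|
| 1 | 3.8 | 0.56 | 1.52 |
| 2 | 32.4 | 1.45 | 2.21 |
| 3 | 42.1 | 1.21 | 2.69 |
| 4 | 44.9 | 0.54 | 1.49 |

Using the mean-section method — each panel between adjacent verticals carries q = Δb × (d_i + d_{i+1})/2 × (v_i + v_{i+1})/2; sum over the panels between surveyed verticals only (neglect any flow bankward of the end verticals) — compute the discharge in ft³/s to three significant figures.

Panel 1-2: Δb = 28.6 ft, d̄ = (0.56+1.45)/2 = 1.005, v̄ = (1.52+2.21)/2 = 1.865 → q = 28.6×1.005×1.865 = 53.61 ft³/s
Panel 2-3: Δb = 9.7 ft, d̄ = (1.45+1.21)/2 = 1.33, v̄ = (2.21+2.69)/2 = 2.45 → q = 9.7×1.33×2.45 = 31.61 ft³/s
Panel 3-4: Δb = 2.8 ft, d̄ = (1.21+0.54)/2 = 0.875, v̄ = (2.69+1.49)/2 = 2.09 → q = 2.8×0.875×2.09 = 5.121 ft³/s
Q = Σ q = 90.33 ft³/s

90.3 ft³/s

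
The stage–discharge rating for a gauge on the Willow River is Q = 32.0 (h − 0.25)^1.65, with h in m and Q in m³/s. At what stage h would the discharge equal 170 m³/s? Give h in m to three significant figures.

h − h₀ = (Q/C)^(1/b) = (170/32.0)^(1/1.65) = 2.752 m
h = 0.25 + 2.752 = 3.002 m

3.00 m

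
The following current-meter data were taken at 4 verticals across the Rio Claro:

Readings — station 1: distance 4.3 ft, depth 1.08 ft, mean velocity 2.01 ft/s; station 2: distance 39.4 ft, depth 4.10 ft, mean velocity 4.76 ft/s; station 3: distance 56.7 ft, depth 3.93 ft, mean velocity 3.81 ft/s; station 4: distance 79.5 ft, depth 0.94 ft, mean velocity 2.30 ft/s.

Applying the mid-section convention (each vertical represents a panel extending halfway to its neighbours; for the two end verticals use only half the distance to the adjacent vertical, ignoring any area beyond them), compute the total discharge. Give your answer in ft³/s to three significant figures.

874 ft³/s

w_1 = (39.4 − 4.3)/2 = 17.55 ft; q_1 = 2.01 × 1.08 × 17.55 = 38.10 ft³/s
w_2 = (56.7 − 4.3)/2 = 26.2 ft; q_2 = 4.76 × 4.10 × 26.2 = 511.3 ft³/s
w_3 = (79.5 − 39.4)/2 = 20.05 ft; q_3 = 3.81 × 3.93 × 20.05 = 300.2 ft³/s
w_4 = (79.5 − 56.7)/2 = 11.4 ft; q_4 = 2.30 × 0.94 × 11.4 = 24.65 ft³/s
Q = Σ qᵢ = 874.3 ft³/s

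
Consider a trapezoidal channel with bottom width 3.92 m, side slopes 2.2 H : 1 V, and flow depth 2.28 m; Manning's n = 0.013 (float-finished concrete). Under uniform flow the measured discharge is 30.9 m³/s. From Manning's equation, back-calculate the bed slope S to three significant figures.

A = (b + z·y)·y = (3.92 + 2.2×2.28)×2.28 = 20.37 m²
P = b + 2y√(1+z²) = 3.92 + 2×2.28×√(1+2.2²) = 14.94 m
R = A/P = 20.37/14.94 = 1.364 m
S = (Q·n / (1·A·R^(2/3)))² = (30.9×0.013 / (1×20.37×1.230))² = 0.0002570

0.000257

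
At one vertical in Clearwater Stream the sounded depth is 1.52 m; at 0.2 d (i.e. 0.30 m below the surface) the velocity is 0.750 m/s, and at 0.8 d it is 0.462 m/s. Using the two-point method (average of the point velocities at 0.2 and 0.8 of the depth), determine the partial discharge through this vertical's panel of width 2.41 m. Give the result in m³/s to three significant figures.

v̄ = (0.750 + 0.462) / 2 = 0.6060 m/s
q = v̄ × d × w = 0.6060 × 1.52 × 2.41 = 2.220 m³/s

2.22 m³/s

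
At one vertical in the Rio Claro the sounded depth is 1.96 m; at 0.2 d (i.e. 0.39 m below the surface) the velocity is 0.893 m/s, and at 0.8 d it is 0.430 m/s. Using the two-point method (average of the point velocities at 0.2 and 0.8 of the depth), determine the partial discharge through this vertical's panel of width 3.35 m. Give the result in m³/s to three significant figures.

v̄ = (0.893 + 0.430) / 2 = 0.6615 m/s
q = v̄ × d × w = 0.6615 × 1.96 × 3.35 = 4.343 m³/s

4.34 m³/s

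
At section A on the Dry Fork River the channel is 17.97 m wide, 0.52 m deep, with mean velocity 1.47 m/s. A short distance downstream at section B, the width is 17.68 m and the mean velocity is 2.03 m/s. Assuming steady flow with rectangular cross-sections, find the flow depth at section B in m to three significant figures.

0.383 m

Q = A₁V₁ = (17.97×0.52) × 1.47 = 13.74 m³/s
d₂ = Q/(b₂ V₂) = 13.74/(17.68×2.03) = 0.3827 m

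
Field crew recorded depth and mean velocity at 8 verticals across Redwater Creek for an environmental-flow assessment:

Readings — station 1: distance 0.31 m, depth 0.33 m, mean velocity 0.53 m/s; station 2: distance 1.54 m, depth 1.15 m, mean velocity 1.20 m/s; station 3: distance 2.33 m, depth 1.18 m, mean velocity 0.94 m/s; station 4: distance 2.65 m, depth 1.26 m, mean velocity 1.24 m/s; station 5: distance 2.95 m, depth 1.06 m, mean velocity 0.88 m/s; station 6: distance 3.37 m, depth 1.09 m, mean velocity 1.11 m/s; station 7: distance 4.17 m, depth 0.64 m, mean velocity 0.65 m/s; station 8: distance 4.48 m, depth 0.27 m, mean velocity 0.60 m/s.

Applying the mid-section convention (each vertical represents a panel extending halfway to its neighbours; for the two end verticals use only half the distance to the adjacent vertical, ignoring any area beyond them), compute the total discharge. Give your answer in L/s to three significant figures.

w_1 = (1.54 − 0.31)/2 = 0.615 m; q_1 = 0.53 × 0.33 × 0.615 = 0.1076 m³/s
w_2 = (2.33 − 0.31)/2 = 1.01 m; q_2 = 1.20 × 1.15 × 1.01 = 1.394 m³/s
w_3 = (2.65 − 1.54)/2 = 0.555 m; q_3 = 0.94 × 1.18 × 0.555 = 0.6156 m³/s
w_4 = (2.95 − 2.33)/2 = 0.31 m; q_4 = 1.24 × 1.26 × 0.31 = 0.4843 m³/s
w_5 = (3.37 − 2.65)/2 = 0.36 m; q_5 = 0.88 × 1.06 × 0.36 = 0.3358 m³/s
w_6 = (4.17 − 2.95)/2 = 0.61 m; q_6 = 1.11 × 1.09 × 0.61 = 0.7380 m³/s
w_7 = (4.48 − 3.37)/2 = 0.555 m; q_7 = 0.65 × 0.64 × 0.555 = 0.2309 m³/s
w_8 = (4.48 − 4.17)/2 = 0.155 m; q_8 = 0.60 × 0.27 × 0.155 = 0.02511 m³/s
Q = Σ qᵢ = 3.931 m³/s
= 3.931 × 1000 = 3931 L/s

3930 L/s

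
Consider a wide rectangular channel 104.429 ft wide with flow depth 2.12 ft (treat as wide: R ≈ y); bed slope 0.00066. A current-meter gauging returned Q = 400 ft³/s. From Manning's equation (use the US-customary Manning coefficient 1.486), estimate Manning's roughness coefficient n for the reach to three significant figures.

0.0349

A = b·y = 104.429 × 2.12 = 221.4 ft²
Wide channel: R ≈ y = 2.12 ft
n = (1.486/Q)·A·R^(2/3)·S^(1/2) = (1.486/400) × 221.4 × 1.650 × 0.02569 = 0.03487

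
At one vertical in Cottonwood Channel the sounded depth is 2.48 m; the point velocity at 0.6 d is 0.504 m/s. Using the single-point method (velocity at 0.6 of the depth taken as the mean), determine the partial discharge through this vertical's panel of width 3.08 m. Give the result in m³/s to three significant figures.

3.85 m³/s

v̄ = v₀.₆ = 0.504 m/s
q = v̄ × d × w = 0.5040 × 2.48 × 3.08 = 3.850 m³/s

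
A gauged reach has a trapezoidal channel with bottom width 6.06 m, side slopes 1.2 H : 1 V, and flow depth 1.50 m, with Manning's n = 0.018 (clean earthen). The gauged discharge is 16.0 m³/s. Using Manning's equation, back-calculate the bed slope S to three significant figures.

0.000527

A = (b + z·y)·y = (6.06 + 1.2×1.50)×1.50 = 11.79 m²
P = b + 2y√(1+z²) = 6.06 + 2×1.50×√(1+1.2²) = 10.75 m
R = A/P = 11.79/10.75 = 1.097 m
S = (Q·n / (1·A·R^(2/3)))² = (16.0×0.018 / (1×11.79×1.064))² = 0.0005273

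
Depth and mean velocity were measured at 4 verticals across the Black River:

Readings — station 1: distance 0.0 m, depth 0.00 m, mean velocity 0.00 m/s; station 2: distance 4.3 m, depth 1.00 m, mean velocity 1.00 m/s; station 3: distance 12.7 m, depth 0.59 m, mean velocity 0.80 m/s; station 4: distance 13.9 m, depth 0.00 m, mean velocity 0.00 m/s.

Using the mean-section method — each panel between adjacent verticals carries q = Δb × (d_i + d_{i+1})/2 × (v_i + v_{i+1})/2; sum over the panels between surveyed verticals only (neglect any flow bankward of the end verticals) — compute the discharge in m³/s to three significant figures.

7.23 m³/s

Panel 1-2: Δb = 4.3 m, d̄ = (0.00+1.00)/2 = 0.5, v̄ = (0.00+1.00)/2 = 0.5 → q = 4.3×0.5×0.5 = 1.075 m³/s
Panel 2-3: Δb = 8.4 m, d̄ = (1.00+0.59)/2 = 0.795, v̄ = (1.00+0.80)/2 = 0.9 → q = 8.4×0.795×0.9 = 6.010 m³/s
Panel 3-4: Δb = 1.2 m, d̄ = (0.59+0.00)/2 = 0.295, v̄ = (0.80+0.00)/2 = 0.4 → q = 1.2×0.295×0.4 = 0.1416 m³/s
Q = Σ q = 7.227 m³/s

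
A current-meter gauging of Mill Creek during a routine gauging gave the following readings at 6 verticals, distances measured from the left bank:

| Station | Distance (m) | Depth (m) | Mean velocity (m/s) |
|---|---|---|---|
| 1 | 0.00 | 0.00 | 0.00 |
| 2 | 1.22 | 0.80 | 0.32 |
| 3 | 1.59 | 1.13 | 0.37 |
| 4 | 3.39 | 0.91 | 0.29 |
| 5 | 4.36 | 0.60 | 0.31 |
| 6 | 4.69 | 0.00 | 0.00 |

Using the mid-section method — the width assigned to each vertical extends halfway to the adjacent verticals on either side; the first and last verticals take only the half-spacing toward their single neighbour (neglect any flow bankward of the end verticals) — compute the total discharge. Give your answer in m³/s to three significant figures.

w_2 = (1.59 − 0.00)/2 = 0.795 m; q_2 = 0.32 × 0.80 × 0.795 = 0.2035 m³/s
w_3 = (3.39 − 1.22)/2 = 1.085 m; q_3 = 0.37 × 1.13 × 1.085 = 0.4536 m³/s
w_4 = (4.36 − 1.59)/2 = 1.385 m; q_4 = 0.29 × 0.91 × 1.385 = 0.3655 m³/s
w_5 = (4.69 − 3.39)/2 = 0.65 m; q_5 = 0.31 × 0.60 × 0.65 = 0.1209 m³/s
Stations 1, 6 contribute zero (depth or velocity is 0).
Q = Σ qᵢ = 1.144 m³/s

1.14 m³/s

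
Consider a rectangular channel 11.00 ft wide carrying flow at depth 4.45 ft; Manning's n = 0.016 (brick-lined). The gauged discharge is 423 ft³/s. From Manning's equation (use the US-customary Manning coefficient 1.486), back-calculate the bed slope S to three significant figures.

A = b·y = 11.00 × 4.45 = 48.95 ft²
P = b + 2y = 11.00 + 2×4.45 = 19.90 ft
R = A/P = 48.95/19.90 = 2.460 ft
S = (Q·n / (1.486·A·R^(2/3)))² = (423×0.016 / (1.486×48.95×1.822))² = 0.002607

0.00261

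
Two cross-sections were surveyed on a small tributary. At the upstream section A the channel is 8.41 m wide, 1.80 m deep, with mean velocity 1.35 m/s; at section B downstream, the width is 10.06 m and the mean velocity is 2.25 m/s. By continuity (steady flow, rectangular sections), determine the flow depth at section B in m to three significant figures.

Q = A₁V₁ = (8.41×1.80) × 1.35 = 20.44 m³/s
d₂ = Q/(b₂ V₂) = 20.44/(10.06×2.25) = 0.9029 m

0.903 m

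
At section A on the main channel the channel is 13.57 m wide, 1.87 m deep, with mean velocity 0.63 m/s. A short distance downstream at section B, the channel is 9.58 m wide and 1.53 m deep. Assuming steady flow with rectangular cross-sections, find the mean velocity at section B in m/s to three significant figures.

Q = A₁V₁ = (13.57×1.87) × 0.63 = 15.99 m³/s
A₂ = 9.58 × 1.53 = 14.66 m²
V₂ = Q/A₂ = 15.99/14.66 = 1.091 m/s

1.09 m/s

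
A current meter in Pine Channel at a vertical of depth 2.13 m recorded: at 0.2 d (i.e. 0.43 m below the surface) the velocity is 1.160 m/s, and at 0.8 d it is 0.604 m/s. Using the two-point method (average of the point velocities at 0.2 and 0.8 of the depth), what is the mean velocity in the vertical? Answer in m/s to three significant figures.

0.882 m/s

v̄ = (1.160 + 0.604) / 2 = 0.8820 m/s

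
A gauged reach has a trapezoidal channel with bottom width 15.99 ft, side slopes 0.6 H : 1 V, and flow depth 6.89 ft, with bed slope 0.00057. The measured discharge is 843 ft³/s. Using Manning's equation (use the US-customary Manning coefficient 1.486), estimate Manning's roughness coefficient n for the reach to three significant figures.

A = (b + z·y)·y = (15.99 + 0.6×6.89)×6.89 = 138.7 ft²
P = b + 2y√(1+z²) = 15.99 + 2×6.89×√(1+0.6²) = 32.06 ft
R = A/P = 138.7/32.06 = 4.325 ft
n = (1.486/Q)·A·R^(2/3)·S^(1/2) = (1.486/843) × 138.7 × 2.654 × 0.02387 = 0.01549

0.0155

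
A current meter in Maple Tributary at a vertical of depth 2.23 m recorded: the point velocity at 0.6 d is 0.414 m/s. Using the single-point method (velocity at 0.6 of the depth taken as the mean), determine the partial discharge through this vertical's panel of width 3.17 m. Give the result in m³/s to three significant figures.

v̄ = v₀.₆ = 0.414 m/s
q = v̄ × d × w = 0.4140 × 2.23 × 3.17 = 2.927 m³/s

2.93 m³/s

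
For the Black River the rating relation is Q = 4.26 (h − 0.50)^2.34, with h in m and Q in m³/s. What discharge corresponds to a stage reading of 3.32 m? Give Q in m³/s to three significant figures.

Q = 4.26 × (3.32 − 0.50)^2.34 = 4.26 × 2.82^2.34 = 48.19 m³/s

48.2 m³/s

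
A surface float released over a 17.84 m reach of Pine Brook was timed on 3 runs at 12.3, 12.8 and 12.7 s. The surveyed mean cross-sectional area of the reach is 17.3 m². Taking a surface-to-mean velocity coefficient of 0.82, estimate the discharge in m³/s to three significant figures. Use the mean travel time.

20.1 m³/s

t̄ = (12.3 + 12.8 + 12.7) / 3 = 12.6 s
v_surface = L / t̄ = 17.84 / 12.6 = 1.416 m/s
v_mean = 0.82 × 1.416 = 1.161 m/s
Q = A × v_mean = 17.3 × 1.161 = 20.09 m³/s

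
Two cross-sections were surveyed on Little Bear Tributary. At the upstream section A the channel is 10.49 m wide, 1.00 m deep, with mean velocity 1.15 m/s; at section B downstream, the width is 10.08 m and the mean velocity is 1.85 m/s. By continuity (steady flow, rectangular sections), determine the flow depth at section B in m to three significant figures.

0.647 m

Q = A₁V₁ = (10.49×1.00) × 1.15 = 12.06 m³/s
d₂ = Q/(b₂ V₂) = 12.06/(10.08×1.85) = 0.6469 m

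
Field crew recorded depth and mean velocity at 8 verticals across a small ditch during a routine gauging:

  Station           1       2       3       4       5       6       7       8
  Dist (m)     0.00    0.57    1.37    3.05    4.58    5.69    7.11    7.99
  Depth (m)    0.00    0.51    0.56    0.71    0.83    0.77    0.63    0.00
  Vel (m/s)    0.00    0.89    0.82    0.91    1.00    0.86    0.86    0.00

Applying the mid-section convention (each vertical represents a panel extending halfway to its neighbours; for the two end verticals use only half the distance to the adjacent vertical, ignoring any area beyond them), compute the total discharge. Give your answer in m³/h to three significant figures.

16100 m³/h

w_2 = (1.37 − 0.00)/2 = 0.685 m; q_2 = 0.89 × 0.51 × 0.685 = 0.3109 m³/s
w_3 = (3.05 − 0.57)/2 = 1.24 m; q_3 = 0.82 × 0.56 × 1.24 = 0.5694 m³/s
w_4 = (4.58 − 1.37)/2 = 1.605 m; q_4 = 0.91 × 0.71 × 1.605 = 1.037 m³/s
w_5 = (5.69 − 3.05)/2 = 1.32 m; q_5 = 1.00 × 0.83 × 1.32 = 1.096 m³/s
w_6 = (7.11 − 4.58)/2 = 1.265 m; q_6 = 0.86 × 0.77 × 1.265 = 0.8377 m³/s
w_7 = (7.99 − 5.69)/2 = 1.15 m; q_7 = 0.86 × 0.63 × 1.15 = 0.6231 m³/s
Stations 1, 8 contribute zero (depth or velocity is 0).
Q = Σ qᵢ = 4.474 m³/s
= 4.474 × 3600 = 16110 m³/h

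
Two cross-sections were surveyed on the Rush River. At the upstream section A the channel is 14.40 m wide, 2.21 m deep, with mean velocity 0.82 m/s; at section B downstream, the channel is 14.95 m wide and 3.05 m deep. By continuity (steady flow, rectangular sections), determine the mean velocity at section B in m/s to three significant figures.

Q = A₁V₁ = (14.40×2.21) × 0.82 = 26.10 m³/s
A₂ = 14.95 × 3.05 = 45.60 m²
V₂ = Q/A₂ = 26.10/45.60 = 0.5723 m/s

0.572 m/s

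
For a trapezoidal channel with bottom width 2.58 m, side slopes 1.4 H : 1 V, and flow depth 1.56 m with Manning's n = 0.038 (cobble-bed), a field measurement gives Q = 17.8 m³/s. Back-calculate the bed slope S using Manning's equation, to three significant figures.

A = (b + z·y)·y = (2.58 + 1.4×1.56)×1.56 = 7.432 m²
P = b + 2y√(1+z²) = 2.58 + 2×1.56×√(1+1.4²) = 7.948 m
R = A/P = 7.432/7.948 = 0.9351 m
S = (Q·n / (1·A·R^(2/3)))² = (17.8×0.038 / (1×7.432×0.9562))² = 0.009059

0.00906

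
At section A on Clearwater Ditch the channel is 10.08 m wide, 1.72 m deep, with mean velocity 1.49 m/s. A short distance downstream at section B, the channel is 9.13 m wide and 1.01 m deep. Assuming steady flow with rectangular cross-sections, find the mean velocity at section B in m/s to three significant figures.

Q = A₁V₁ = (10.08×1.72) × 1.49 = 25.83 m³/s
A₂ = 9.13 × 1.01 = 9.221 m²
V₂ = Q/A₂ = 25.83/9.221 = 2.801 m/s

2.80 m/s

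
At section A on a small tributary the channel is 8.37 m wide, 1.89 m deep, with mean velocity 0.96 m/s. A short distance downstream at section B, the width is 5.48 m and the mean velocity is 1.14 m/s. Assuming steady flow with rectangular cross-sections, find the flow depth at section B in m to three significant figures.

2.43 m

Q = A₁V₁ = (8.37×1.89) × 0.96 = 15.19 m³/s
d₂ = Q/(b₂ V₂) = 15.19/(5.48×1.14) = 2.431 m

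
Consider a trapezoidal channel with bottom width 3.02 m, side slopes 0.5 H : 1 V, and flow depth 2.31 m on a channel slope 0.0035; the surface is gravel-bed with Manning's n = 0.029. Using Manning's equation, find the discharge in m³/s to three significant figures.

21.9 m³/s

A = (b + z·y)·y = (3.02 + 0.5×2.31)×2.31 = 9.644 m²
P = b + 2y√(1+z²) = 3.02 + 2×2.31×√(1+0.5²) = 8.185 m
R = A/P = 9.644/8.185 = 1.178 m
Q = (1/n)·A·R^(2/3)·S^(1/2) = (1/0.029) × 9.644 × 1.178^(2/3) × 0.0035^(1/2) = 21.95 m³/s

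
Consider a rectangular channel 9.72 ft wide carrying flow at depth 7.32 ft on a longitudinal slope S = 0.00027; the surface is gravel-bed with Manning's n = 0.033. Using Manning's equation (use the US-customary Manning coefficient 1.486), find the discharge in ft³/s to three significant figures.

108 ft³/s

A = b·y = 9.72 × 7.32 = 71.15 ft²
P = b + 2y = 9.72 + 2×7.32 = 24.36 ft
R = A/P = 71.15/24.36 = 2.921 ft
Q = (1.486/n)·A·R^(2/3)·S^(1/2) = (1.486/0.033) × 71.15 × 2.921^(2/3) × 0.00027^(1/2) = 107.6 ft³/s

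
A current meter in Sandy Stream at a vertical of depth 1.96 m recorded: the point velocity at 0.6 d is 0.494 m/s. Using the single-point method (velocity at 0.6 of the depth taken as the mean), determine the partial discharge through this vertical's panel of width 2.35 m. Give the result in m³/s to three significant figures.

v̄ = v₀.₆ = 0.494 m/s
q = v̄ × d × w = 0.4940 × 1.96 × 2.35 = 2.275 m³/s

2.28 m³/s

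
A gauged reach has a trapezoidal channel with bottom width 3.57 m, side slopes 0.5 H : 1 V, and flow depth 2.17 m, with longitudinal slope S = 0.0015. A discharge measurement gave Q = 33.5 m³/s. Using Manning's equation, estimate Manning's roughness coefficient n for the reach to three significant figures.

A = (b + z·y)·y = (3.57 + 0.5×2.17)×2.17 = 10.10 m²
P = b + 2y√(1+z²) = 3.57 + 2×2.17×√(1+0.5²) = 8.422 m
R = A/P = 10.10/8.422 = 1.199 m
n = (1/Q)·A·R^(2/3)·S^(1/2) = (1/33.5) × 10.10 × 1.129 × 0.03873 = 0.01318

0.0132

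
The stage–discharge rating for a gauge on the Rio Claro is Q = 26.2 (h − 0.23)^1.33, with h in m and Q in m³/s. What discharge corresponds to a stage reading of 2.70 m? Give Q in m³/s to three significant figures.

Q = 26.2 × (2.70 − 0.23)^1.33 = 26.2 × 2.47^1.33 = 87.21 m³/s

87.2 m³/s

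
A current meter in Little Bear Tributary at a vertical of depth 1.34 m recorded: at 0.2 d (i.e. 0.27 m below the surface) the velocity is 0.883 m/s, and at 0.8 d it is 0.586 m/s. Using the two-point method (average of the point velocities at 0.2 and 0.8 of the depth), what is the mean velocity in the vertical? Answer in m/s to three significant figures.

v̄ = (0.883 + 0.586) / 2 = 0.7345 m/s

0.735 m/s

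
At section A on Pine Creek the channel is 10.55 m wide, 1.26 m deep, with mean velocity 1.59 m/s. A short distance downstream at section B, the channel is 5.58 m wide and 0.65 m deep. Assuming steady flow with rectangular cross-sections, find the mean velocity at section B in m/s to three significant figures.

5.83 m/s

Q = A₁V₁ = (10.55×1.26) × 1.59 = 21.14 m³/s
A₂ = 5.58 × 0.65 = 3.627 m²
V₂ = Q/A₂ = 21.14/3.627 = 5.827 m/s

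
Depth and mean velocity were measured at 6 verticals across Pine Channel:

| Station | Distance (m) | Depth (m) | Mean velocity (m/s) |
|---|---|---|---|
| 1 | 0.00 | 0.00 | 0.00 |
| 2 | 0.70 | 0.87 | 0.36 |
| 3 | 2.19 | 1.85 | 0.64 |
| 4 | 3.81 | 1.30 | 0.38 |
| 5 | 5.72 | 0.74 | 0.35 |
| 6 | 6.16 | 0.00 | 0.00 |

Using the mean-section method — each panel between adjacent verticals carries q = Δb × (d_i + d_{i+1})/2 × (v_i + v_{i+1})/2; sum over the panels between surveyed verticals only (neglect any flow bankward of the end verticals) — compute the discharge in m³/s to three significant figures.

3.11 m³/s

Panel 1-2: Δb = 0.7 m, d̄ = (0.00+0.87)/2 = 0.435, v̄ = (0.00+0.36)/2 = 0.18 → q = 0.7×0.435×0.18 = 0.05481 m³/s
Panel 2-3: Δb = 1.49 m, d̄ = (0.87+1.85)/2 = 1.36, v̄ = (0.36+0.64)/2 = 0.5 → q = 1.49×1.36×0.5 = 1.013 m³/s
Panel 3-4: Δb = 1.62 m, d̄ = (1.85+1.30)/2 = 1.575, v̄ = (0.64+0.38)/2 = 0.51 → q = 1.62×1.575×0.51 = 1.301 m³/s
Panel 4-5: Δb = 1.91 m, d̄ = (1.30+0.74)/2 = 1.02, v̄ = (0.38+0.35)/2 = 0.365 → q = 1.91×1.02×0.365 = 0.7111 m³/s
Panel 5-6: Δb = 0.44 m, d̄ = (0.74+0.00)/2 = 0.37, v̄ = (0.35+0.00)/2 = 0.175 → q = 0.44×0.37×0.175 = 0.02849 m³/s
Q = Σ q = 3.109 m³/s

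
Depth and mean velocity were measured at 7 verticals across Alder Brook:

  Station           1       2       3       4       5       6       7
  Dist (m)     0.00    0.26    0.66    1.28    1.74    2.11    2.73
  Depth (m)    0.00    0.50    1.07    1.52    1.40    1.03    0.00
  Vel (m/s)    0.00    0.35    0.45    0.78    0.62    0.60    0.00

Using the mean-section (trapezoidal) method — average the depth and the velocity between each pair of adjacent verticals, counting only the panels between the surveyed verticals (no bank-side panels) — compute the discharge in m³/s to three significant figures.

1.47 m³/s

Panel 1-2: Δb = 0.26 m, d̄ = (0.00+0.50)/2 = 0.25, v̄ = (0.00+0.35)/2 = 0.175 → q = 0.26×0.25×0.175 = 0.01138 m³/s
Panel 2-3: Δb = 0.4 m, d̄ = (0.50+1.07)/2 = 0.785, v̄ = (0.35+0.45)/2 = 0.4 → q = 0.4×0.785×0.4 = 0.1256 m³/s
Panel 3-4: Δb = 0.62 m, d̄ = (1.07+1.52)/2 = 1.295, v̄ = (0.45+0.78)/2 = 0.615 → q = 0.62×1.295×0.615 = 0.4938 m³/s
Panel 4-5: Δb = 0.46 m, d̄ = (1.52+1.40)/2 = 1.46, v̄ = (0.78+0.62)/2 = 0.7 → q = 0.46×1.46×0.7 = 0.4701 m³/s
Panel 5-6: Δb = 0.37 m, d̄ = (1.40+1.03)/2 = 1.215, v̄ = (0.62+0.60)/2 = 0.61 → q = 0.37×1.215×0.61 = 0.2742 m³/s
Panel 6-7: Δb = 0.62 m, d̄ = (1.03+0.00)/2 = 0.515, v̄ = (0.60+0.00)/2 = 0.3 → q = 0.62×0.515×0.3 = 0.09579 m³/s
Q = Σ q = 1.471 m³/s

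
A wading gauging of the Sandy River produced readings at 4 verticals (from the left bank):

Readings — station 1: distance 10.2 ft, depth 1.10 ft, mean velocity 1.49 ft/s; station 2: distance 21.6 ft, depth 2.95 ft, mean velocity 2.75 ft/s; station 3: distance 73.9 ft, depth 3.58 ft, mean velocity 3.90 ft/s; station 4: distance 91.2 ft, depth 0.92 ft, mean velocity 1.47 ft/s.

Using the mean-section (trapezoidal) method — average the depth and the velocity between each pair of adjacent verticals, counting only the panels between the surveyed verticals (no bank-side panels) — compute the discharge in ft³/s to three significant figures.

721 ft³/s

Panel 1-2: Δb = 11.4 ft, d̄ = (1.10+2.95)/2 = 2.025, v̄ = (1.49+2.75)/2 = 2.12 → q = 11.4×2.025×2.12 = 48.94 ft³/s
Panel 2-3: Δb = 52.3 ft, d̄ = (2.95+3.58)/2 = 3.265, v̄ = (2.75+3.90)/2 = 3.325 → q = 52.3×3.265×3.325 = 567.8 ft³/s
Panel 3-4: Δb = 17.3 ft, d̄ = (3.58+0.92)/2 = 2.25, v̄ = (3.90+1.47)/2 = 2.685 → q = 17.3×2.25×2.685 = 104.5 ft³/s
Q = Σ q = 721.2 ft³/s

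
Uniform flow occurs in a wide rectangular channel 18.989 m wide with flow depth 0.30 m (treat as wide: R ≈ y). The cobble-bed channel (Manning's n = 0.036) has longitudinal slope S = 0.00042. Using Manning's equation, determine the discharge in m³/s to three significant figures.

A = b·y = 18.989 × 0.30 = 5.697 m²
Wide channel: R ≈ y = 0.30 m
Q = (1/n)·A·R^(2/3)·S^(1/2) = (1/0.036) × 5.697 × 0.3000^(2/3) × 0.00042^(1/2) = 1.453 m³/s

1.45 m³/s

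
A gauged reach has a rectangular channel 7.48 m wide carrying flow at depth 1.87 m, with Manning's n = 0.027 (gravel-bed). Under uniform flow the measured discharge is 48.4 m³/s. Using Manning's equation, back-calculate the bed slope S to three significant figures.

A = b·y = 7.48 × 1.87 = 13.99 m²
P = b + 2y = 7.48 + 2×1.87 = 11.22 m
R = A/P = 13.99/11.22 = 1.247 m
S = (Q·n / (1·A·R^(2/3)))² = (48.4×0.027 / (1×13.99×1.158))² = 0.006505

0.00651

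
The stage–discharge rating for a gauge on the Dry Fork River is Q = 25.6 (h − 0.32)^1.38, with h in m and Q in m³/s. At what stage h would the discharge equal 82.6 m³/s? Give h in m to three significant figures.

2.66 m

h − h₀ = (Q/C)^(1/b) = (82.6/25.6)^(1/1.38) = 2.337 m
h = 0.32 + 2.337 = 2.657 m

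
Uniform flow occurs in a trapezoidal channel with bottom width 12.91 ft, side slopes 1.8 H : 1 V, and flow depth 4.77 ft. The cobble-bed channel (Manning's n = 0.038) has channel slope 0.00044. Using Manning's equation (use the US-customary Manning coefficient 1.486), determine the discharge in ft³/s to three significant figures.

A = (b + z·y)·y = (12.91 + 1.8×4.77)×4.77 = 102.5 ft²
P = b + 2y√(1+z²) = 12.91 + 2×4.77×√(1+1.8²) = 32.55 ft
R = A/P = 102.5/32.55 = 3.150 ft
Q = (1.486/n)·A·R^(2/3)·S^(1/2) = (1.486/0.038) × 102.5 × 3.150^(2/3) × 0.00044^(1/2) = 180.7 ft³/s

181 ft³/s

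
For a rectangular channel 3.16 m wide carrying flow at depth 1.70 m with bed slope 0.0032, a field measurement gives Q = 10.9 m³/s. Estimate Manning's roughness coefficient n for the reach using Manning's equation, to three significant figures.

A = b·y = 3.16 × 1.70 = 5.372 m²
P = b + 2y = 3.16 + 2×1.70 = 6.560 m
R = A/P = 5.372/6.560 = 0.8189 m
n = (1/Q)·A·R^(2/3)·S^(1/2) = (1/10.9) × 5.372 × 0.8753 × 0.05657 = 0.02440

0.0244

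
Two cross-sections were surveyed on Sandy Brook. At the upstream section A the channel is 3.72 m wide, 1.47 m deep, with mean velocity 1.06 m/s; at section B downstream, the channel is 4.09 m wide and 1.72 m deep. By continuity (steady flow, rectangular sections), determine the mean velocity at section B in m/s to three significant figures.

Q = A₁V₁ = (3.72×1.47) × 1.06 = 5.797 m³/s
A₂ = 4.09 × 1.72 = 7.035 m²
V₂ = Q/A₂ = 5.797/7.035 = 0.8240 m/s

0.824 m/s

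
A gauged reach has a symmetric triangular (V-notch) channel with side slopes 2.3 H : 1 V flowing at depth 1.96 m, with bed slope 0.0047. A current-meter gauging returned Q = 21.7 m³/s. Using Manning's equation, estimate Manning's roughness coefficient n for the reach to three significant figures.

0.0260

A = z·y² = 2.3×1.96² = 8.836 m²
P = 2y√(1+z²) = 2×1.96×√(1+2.3²) = 9.831 m
R = A/P = 8.836/9.831 = 0.8987 m
n = (1/Q)·A·R^(2/3)·S^(1/2) = (1/21.7) × 8.836 × 0.9313 × 0.06856 = 0.02600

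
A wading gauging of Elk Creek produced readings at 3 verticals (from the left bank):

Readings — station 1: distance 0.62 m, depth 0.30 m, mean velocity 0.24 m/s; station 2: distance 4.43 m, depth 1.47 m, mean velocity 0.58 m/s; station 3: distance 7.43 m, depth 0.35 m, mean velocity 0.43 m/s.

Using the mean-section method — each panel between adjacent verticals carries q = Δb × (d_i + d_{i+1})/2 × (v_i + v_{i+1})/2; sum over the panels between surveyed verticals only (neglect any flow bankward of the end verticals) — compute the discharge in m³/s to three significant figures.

2.76 m³/s

Panel 1-2: Δb = 3.81 m, d̄ = (0.30+1.47)/2 = 0.885, v̄ = (0.24+0.58)/2 = 0.41 → q = 3.81×0.885×0.41 = 1.382 m³/s
Panel 2-3: Δb = 3 m, d̄ = (1.47+0.35)/2 = 0.91, v̄ = (0.58+0.43)/2 = 0.505 → q = 3×0.91×0.505 = 1.379 m³/s
Q = Σ q = 2.761 m³/s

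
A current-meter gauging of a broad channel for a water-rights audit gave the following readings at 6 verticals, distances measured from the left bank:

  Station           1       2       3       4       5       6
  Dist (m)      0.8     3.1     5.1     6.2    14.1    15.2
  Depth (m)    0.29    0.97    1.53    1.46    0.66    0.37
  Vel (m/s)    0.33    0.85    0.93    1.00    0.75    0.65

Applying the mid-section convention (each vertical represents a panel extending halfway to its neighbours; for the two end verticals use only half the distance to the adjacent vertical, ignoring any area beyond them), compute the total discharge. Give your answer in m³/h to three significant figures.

46900 m³/h

w_1 = (3.1 − 0.8)/2 = 1.15 m; q_1 = 0.33 × 0.29 × 1.15 = 0.1101 m³/s
w_2 = (5.1 − 0.8)/2 = 2.15 m; q_2 = 0.85 × 0.97 × 2.15 = 1.773 m³/s
w_3 = (6.2 − 3.1)/2 = 1.55 m; q_3 = 0.93 × 1.53 × 1.55 = 2.205 m³/s
w_4 = (14.1 − 5.1)/2 = 4.5 m; q_4 = 1.00 × 1.46 × 4.5 = 6.570 m³/s
w_5 = (15.2 − 6.2)/2 = 4.5 m; q_5 = 0.75 × 0.66 × 4.5 = 2.228 m³/s
w_6 = (15.2 − 14.1)/2 = 0.55 m; q_6 = 0.65 × 0.37 × 0.55 = 0.1323 m³/s
Q = Σ qᵢ = 13.02 m³/s
= 13.02 × 3600 = 46860 m³/h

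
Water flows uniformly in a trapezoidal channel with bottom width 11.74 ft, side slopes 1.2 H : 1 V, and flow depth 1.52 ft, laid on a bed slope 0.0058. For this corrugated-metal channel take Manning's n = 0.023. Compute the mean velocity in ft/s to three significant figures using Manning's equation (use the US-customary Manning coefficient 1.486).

5.71 ft/s

A = (b + z·y)·y = (11.74 + 1.2×1.52)×1.52 = 20.62 ft²
P = b + 2y√(1+z²) = 11.74 + 2×1.52×√(1+1.2²) = 16.49 ft
R = A/P = 20.62/16.49 = 1.250 ft
Q = (1.486/n)·A·R^(2/3)·S^(1/2) = (1.486/0.023) × 20.62 × 1.250^(2/3) × 0.0058^(1/2) = 117.7 ft³/s
V = Q/A = 117.7/20.62 = 5.711 ft/s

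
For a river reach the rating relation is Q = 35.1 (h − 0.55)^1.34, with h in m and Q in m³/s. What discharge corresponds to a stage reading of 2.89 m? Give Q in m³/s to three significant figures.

110 m³/s

Q = 35.1 × (2.89 − 0.55)^1.34 = 35.1 × 2.34^1.34 = 109.7 m³/s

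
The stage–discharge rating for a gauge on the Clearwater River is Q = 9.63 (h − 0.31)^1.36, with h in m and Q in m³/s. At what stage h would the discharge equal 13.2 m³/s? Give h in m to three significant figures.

1.57 m

h − h₀ = (Q/C)^(1/b) = (13.2/9.63)^(1/1.36) = 1.261 m
h = 0.31 + 1.261 = 1.571 m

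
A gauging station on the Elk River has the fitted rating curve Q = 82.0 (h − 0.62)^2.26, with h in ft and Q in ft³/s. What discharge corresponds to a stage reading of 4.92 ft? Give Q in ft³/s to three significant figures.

2220 ft³/s

Q = 82.0 × (4.92 − 0.62)^2.26 = 82.0 × 4.3^2.26 = 2215 ft³/s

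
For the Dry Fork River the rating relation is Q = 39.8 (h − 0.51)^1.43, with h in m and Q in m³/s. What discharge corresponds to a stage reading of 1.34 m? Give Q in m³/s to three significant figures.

Q = 39.8 × (1.34 − 0.51)^1.43 = 39.8 × 0.83^1.43 = 30.49 m³/s

30.5 m³/s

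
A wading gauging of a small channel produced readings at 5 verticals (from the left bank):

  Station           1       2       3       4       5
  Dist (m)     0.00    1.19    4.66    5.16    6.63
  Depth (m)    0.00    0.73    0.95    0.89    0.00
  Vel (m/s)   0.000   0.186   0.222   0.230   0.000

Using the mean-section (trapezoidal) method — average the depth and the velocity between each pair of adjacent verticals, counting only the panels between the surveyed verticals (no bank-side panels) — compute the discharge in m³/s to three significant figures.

Panel 1-2: Δb = 1.19 m, d̄ = (0.00+0.73)/2 = 0.365, v̄ = (0.000+0.186)/2 = 0.093 → q = 1.19×0.365×0.093 = 0.04039 m³/s
Panel 2-3: Δb = 3.47 m, d̄ = (0.73+0.95)/2 = 0.84, v̄ = (0.186+0.222)/2 = 0.204 → q = 3.47×0.84×0.204 = 0.5946 m³/s
Panel 3-4: Δb = 0.5 m, d̄ = (0.95+0.89)/2 = 0.92, v̄ = (0.222+0.230)/2 = 0.226 → q = 0.5×0.92×0.226 = 0.1040 m³/s
Panel 4-5: Δb = 1.47 m, d̄ = (0.89+0.00)/2 = 0.445, v̄ = (0.230+0.000)/2 = 0.115 → q = 1.47×0.445×0.115 = 0.07523 m³/s
Q = Σ q = 0.8142 m³/s

0.814 m³/s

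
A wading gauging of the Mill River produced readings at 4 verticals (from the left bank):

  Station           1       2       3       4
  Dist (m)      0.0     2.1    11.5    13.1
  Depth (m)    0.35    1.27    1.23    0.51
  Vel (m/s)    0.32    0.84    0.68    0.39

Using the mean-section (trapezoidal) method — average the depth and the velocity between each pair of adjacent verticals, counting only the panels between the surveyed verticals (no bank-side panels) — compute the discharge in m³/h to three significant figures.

38400 m³/h

Panel 1-2: Δb = 2.1 m, d̄ = (0.35+1.27)/2 = 0.81, v̄ = (0.32+0.84)/2 = 0.58 → q = 2.1×0.81×0.58 = 0.9866 m³/s
Panel 2-3: Δb = 9.4 m, d̄ = (1.27+1.23)/2 = 1.25, v̄ = (0.84+0.68)/2 = 0.76 → q = 9.4×1.25×0.76 = 8.930 m³/s
Panel 3-4: Δb = 1.6 m, d̄ = (1.23+0.51)/2 = 0.87, v̄ = (0.68+0.39)/2 = 0.535 → q = 1.6×0.87×0.535 = 0.7447 m³/s
Q = Σ q = 10.66 m³/s
= 10.66 × 3600 = 38380 m³/h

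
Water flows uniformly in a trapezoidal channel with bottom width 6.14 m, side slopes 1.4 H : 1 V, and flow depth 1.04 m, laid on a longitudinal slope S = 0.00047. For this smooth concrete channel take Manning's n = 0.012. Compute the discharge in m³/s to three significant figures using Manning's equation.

A = (b + z·y)·y = (6.14 + 1.4×1.04)×1.04 = 7.900 m²
P = b + 2y√(1+z²) = 6.14 + 2×1.04×√(1+1.4²) = 9.719 m
R = A/P = 7.900/9.719 = 0.8129 m
Q = (1/n)·A·R^(2/3)·S^(1/2) = (1/0.012) × 7.900 × 0.8129^(2/3) × 0.00047^(1/2) = 12.43 m³/s

12.4 m³/s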